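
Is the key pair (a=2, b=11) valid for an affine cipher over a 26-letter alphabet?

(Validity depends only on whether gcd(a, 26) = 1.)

Step 1: Compute gcd(2, 26).
Step 2: gcd(2, 26) = 2.
Since gcd = 2 != 1, 2 shares a common factor with 26, so it cannot be used.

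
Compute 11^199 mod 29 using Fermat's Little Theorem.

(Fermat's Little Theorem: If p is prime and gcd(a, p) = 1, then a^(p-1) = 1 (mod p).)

Step 1: Since 29 is prime, by Fermat's Little Theorem: 11^28 = 1 (mod 29).
Step 2: Reduce exponent: 199 mod 28 = 3.
Step 3: So 11^199 = 11^3 (mod 29).
Step 4: 11^3 mod 29 = 26.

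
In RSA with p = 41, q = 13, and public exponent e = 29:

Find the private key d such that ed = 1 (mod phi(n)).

Step 1: n = 41 * 13 = 533.
Step 2: phi(n) = 40 * 12 = 480.
Step 3: Find d such that 29 * d = 1 (mod 480).
Step 4: d = 29^(-1) mod 480 = 149.
Verification: 29 * 149 = 4321 = 9 * 480 + 1.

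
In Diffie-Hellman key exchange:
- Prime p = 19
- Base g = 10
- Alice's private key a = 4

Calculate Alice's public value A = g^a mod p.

Step 1: A = g^a mod p = 10^4 mod 19.
  10^1 mod 19 = 10
  10^2 mod 19 = (10 * 10) mod 19 = 5
  10^3 mod 19 = (5 * 10) mod 19 = 12
  10^4 mod 19 = (12 * 10) mod 19 = 6
Result: A = 6.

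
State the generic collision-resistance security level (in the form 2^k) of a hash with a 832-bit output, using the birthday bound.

Step 1: The birthday paradox gives collision probability ~50% after sqrt(2^n) = 2^(n/2) hashes.
Step 2: For 832-bit output: 2^(832/2) = 2^416.
Step 3: Approximately 2^416 hash computations needed.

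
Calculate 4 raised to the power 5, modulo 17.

Step 1: Compute 4^5 mod 17 step by step, reducing modulo 17 at each step.
  4^1 mod 17 = 4
  4^2 mod 17 = (4 * 4) mod 17 = 16
  4^3 mod 17 = (16 * 4) mod 17 = 13
  4^4 mod 17 = (13 * 4) mod 17 = 1
  4^5 mod 17 = (1 * 4) mod 17 = 4
Step 2: Result = 4.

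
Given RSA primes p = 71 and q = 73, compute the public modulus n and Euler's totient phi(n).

Step 1: n = p * q = 71 * 73 = 5183.
Step 2: phi(n) = (p-1)(q-1) = 70 * 72 = 5040.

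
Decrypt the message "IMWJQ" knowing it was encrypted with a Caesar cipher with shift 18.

Step 1: Reverse the shift by subtracting 18 from each letter position.
  I (position 8) -> position (8-18) mod 26 = 16 -> Q
  M (position 12) -> position (12-18) mod 26 = 20 -> U
  W (position 22) -> position (22-18) mod 26 = 4 -> E
  J (position 9) -> position (9-18) mod 26 = 17 -> R
  Q (position 16) -> position (16-18) mod 26 = 24 -> Y
Decrypted message: QUERY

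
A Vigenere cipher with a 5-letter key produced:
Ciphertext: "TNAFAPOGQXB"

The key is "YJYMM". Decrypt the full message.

Step 1: Key 'YJYMM' has length 5. Extended key: YJYMMYJYMMY
Step 2: Decrypt each position:
  T(19) - Y(24) = 21 = V
  N(13) - J(9) = 4 = E
  A(0) - Y(24) = 2 = C
  F(5) - M(12) = 19 = T
  A(0) - M(12) = 14 = O
  P(15) - Y(24) = 17 = R
  O(14) - J(9) = 5 = F
  G(6) - Y(24) = 8 = I
  Q(16) - M(12) = 4 = E
  X(23) - M(12) = 11 = L
  B(1) - Y(24) = 3 = D
Plaintext: VECTORFIELD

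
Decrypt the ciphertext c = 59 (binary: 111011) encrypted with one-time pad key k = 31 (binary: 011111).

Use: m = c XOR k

Step 1: XOR ciphertext with key:
  Ciphertext: 111011
  Key:        011111
  XOR:        100100
Step 2: Plaintext = 100100 = 36 in decimal.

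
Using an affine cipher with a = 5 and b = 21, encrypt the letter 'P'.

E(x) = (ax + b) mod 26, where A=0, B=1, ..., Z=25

Step 1: Convert 'P' to number: x = 15.
Step 2: E(15) = (5 * 15 + 21) mod 26 = 96 mod 26 = 18.
Step 3: Convert 18 back to letter: S.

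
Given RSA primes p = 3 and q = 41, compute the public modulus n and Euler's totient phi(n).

Step 1: n = p * q = 3 * 41 = 123.
Step 2: phi(n) = (p-1)(q-1) = 2 * 40 = 80.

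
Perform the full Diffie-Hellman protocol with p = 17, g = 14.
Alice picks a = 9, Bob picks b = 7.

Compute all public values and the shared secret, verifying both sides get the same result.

Step 1: A = g^a mod p = 14^9 mod 17 = 3.
Step 2: B = g^b mod p = 14^7 mod 17 = 6.
Step 3: Alice computes s = B^a mod p = 6^9 mod 17 = 11.
Step 4: Bob computes s = A^b mod p = 3^7 mod 17 = 11.
Both sides agree: shared secret = 11.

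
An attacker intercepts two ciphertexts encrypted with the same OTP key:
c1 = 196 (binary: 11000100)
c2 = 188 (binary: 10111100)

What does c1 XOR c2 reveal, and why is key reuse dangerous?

Step 1: c1 XOR c2 = (m1 XOR k) XOR (m2 XOR k).
Step 2: By XOR associativity/commutativity: = m1 XOR m2 XOR k XOR k = m1 XOR m2.
Step 3: 11000100 XOR 10111100 = 01111000 = 120.
Step 4: The key cancels out! An attacker learns m1 XOR m2 = 120, revealing the relationship between plaintexts.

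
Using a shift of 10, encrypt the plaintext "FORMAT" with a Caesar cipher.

Step 1: For each letter, shift forward by 10 positions (mod 26).
  F (position 5) -> position (5+10) mod 26 = 15 -> P
  O (position 14) -> position (14+10) mod 26 = 24 -> Y
  R (position 17) -> position (17+10) mod 26 = 1 -> B
  M (position 12) -> position (12+10) mod 26 = 22 -> W
  A (position 0) -> position (0+10) mod 26 = 10 -> K
  T (position 19) -> position (19+10) mod 26 = 3 -> D
Result: PYBWKD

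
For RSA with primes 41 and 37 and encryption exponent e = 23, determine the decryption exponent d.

Step 1: n = 41 * 37 = 1517.
Step 2: phi(n) = 40 * 36 = 1440.
Step 3: Find d such that 23 * d = 1 (mod 1440).
Step 4: d = 23^(-1) mod 1440 = 1127.
Verification: 23 * 1127 = 25921 = 18 * 1440 + 1.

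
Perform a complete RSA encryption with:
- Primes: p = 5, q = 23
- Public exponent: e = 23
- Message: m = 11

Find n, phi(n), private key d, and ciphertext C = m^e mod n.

Step 1: n = 5 * 23 = 115.
Step 2: phi(n) = (5-1)(23-1) = 4 * 22 = 88.
Step 3: Find d = 23^(-1) mod 88 = 23.
  Verify: 23 * 23 = 529 = 1 (mod 88).
Step 4: C = 11^23 mod 115 = 11.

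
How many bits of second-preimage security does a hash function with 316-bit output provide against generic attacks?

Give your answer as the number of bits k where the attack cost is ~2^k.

Step 1: The hash has a 316-bit output.
Step 2: Second-preimage resistance means: given a specific input x, it should be infeasible to find a different y with h(y) = h(x).
With a 316-bit output, a generic search for a second preimage costs about 2^316 evaluations (each trial matches the fixed target with probability 2^-316).
Step 3: Security level = 316 bits.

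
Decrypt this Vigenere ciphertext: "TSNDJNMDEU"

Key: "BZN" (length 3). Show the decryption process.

Step 1: Key 'BZN' has length 3. Extended key: BZNBZNBZNB
Step 2: Decrypt each position:
  T(19) - B(1) = 18 = S
  S(18) - Z(25) = 19 = T
  N(13) - N(13) = 0 = A
  D(3) - B(1) = 2 = C
  J(9) - Z(25) = 10 = K
  N(13) - N(13) = 0 = A
  M(12) - B(1) = 11 = L
  D(3) - Z(25) = 4 = E
  E(4) - N(13) = 17 = R
  U(20) - B(1) = 19 = T
Plaintext: STACKALERT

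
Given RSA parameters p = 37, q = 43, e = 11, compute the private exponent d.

Step 1: n = 37 * 43 = 1591.
Step 2: phi(n) = 36 * 42 = 1512.
Step 3: Find d such that 11 * d = 1 (mod 1512).
Step 4: d = 11^(-1) mod 1512 = 275.
Verification: 11 * 275 = 3025 = 2 * 1512 + 1.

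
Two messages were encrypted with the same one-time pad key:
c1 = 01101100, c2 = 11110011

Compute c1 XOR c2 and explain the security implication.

Step 1: c1 XOR c2 = (m1 XOR k) XOR (m2 XOR k).
Step 2: By XOR associativity/commutativity: = m1 XOR m2 XOR k XOR k = m1 XOR m2.
Step 3: 01101100 XOR 11110011 = 10011111 = 159.
Step 4: The key cancels out! An attacker learns m1 XOR m2 = 159, revealing the relationship between plaintexts.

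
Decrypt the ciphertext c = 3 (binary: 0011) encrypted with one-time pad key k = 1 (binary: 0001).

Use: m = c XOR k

Step 1: XOR ciphertext with key:
  Ciphertext: 0011
  Key:        0001
  XOR:        0010
Step 2: Plaintext = 0010 = 2 in decimal.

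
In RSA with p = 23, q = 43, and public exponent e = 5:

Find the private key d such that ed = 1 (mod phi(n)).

Step 1: n = 23 * 43 = 989.
Step 2: phi(n) = 22 * 42 = 924.
Step 3: Find d such that 5 * d = 1 (mod 924).
Step 4: d = 5^(-1) mod 924 = 185.
Verification: 5 * 185 = 925 = 1 * 924 + 1.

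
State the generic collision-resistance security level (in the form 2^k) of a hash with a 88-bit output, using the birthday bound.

Step 1: The birthday paradox gives collision probability ~50% after sqrt(2^n) = 2^(n/2) hashes.
Step 2: For 88-bit output: 2^(88/2) = 2^44.
Step 3: Approximately 2^44 hash computations needed.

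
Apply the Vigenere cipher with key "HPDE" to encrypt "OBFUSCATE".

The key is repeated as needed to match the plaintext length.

Step 1: Repeat key to match plaintext length:
  Plaintext: OBFUSCATE
  Key:       HPDEHPDEH
Step 2: Encrypt each letter:
  O(14) + H(7) = (14+7) mod 26 = 21 = V
  B(1) + P(15) = (1+15) mod 26 = 16 = Q
  F(5) + D(3) = (5+3) mod 26 = 8 = I
  U(20) + E(4) = (20+4) mod 26 = 24 = Y
  S(18) + H(7) = (18+7) mod 26 = 25 = Z
  C(2) + P(15) = (2+15) mod 26 = 17 = R
  A(0) + D(3) = (0+3) mod 26 = 3 = D
  T(19) + E(4) = (19+4) mod 26 = 23 = X
  E(4) + H(7) = (4+7) mod 26 = 11 = L
Ciphertext: VQIYZRDXL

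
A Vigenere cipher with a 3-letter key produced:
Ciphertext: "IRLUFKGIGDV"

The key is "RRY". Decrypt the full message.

Step 1: Key 'RRY' has length 3. Extended key: RRYRRYRRYRR
Step 2: Decrypt each position:
  I(8) - R(17) = 17 = R
  R(17) - R(17) = 0 = A
  L(11) - Y(24) = 13 = N
  U(20) - R(17) = 3 = D
  F(5) - R(17) = 14 = O
  K(10) - Y(24) = 12 = M
  G(6) - R(17) = 15 = P
  I(8) - R(17) = 17 = R
  G(6) - Y(24) = 8 = I
  D(3) - R(17) = 12 = M
  V(21) - R(17) = 4 = E
Plaintext: RANDOMPRIME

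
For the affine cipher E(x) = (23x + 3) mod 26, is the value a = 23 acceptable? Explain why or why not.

Step 1: Compute gcd(23, 26).
Step 2: gcd(23, 26) = 1.
Since gcd = 1, 23 is coprime with 26, so it is a valid key.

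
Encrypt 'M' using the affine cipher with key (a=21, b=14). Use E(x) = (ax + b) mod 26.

Step 1: Convert 'M' to number: x = 12.
Step 2: E(12) = (21 * 12 + 14) mod 26 = 266 mod 26 = 6.
Step 3: Convert 6 back to letter: G.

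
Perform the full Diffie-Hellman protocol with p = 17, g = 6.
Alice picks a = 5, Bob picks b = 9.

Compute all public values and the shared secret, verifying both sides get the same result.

Step 1: A = g^a mod p = 6^5 mod 17 = 7.
Step 2: B = g^b mod p = 6^9 mod 17 = 11.
Step 3: Alice computes s = B^a mod p = 11^5 mod 17 = 10.
Step 4: Bob computes s = A^b mod p = 7^9 mod 17 = 10.
Both sides agree: shared secret = 10.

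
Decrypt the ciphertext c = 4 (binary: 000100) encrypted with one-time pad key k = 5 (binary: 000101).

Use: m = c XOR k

Step 1: XOR ciphertext with key:
  Ciphertext: 000100
  Key:        000101
  XOR:        000001
Step 2: Plaintext = 000001 = 1 in decimal.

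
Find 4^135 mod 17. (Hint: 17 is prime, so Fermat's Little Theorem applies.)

Step 1: Since 17 is prime, by Fermat's Little Theorem: 4^16 = 1 (mod 17).
Step 2: Reduce exponent: 135 mod 16 = 7.
Step 3: So 4^135 = 4^7 (mod 17).
Step 4: 4^7 mod 17 = 13.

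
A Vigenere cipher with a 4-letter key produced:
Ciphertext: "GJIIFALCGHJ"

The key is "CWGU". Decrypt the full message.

Step 1: Key 'CWGU' has length 4. Extended key: CWGUCWGUCWG
Step 2: Decrypt each position:
  G(6) - C(2) = 4 = E
  J(9) - W(22) = 13 = N
  I(8) - G(6) = 2 = C
  I(8) - U(20) = 14 = O
  F(5) - C(2) = 3 = D
  A(0) - W(22) = 4 = E
  L(11) - G(6) = 5 = F
  C(2) - U(20) = 8 = I
  G(6) - C(2) = 4 = E
  H(7) - W(22) = 11 = L
  J(9) - G(6) = 3 = D
Plaintext: ENCODEFIELD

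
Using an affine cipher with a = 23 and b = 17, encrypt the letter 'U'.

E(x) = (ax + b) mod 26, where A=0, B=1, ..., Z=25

Step 1: Convert 'U' to number: x = 20.
Step 2: E(20) = (23 * 20 + 17) mod 26 = 477 mod 26 = 9.
Step 3: Convert 9 back to letter: J.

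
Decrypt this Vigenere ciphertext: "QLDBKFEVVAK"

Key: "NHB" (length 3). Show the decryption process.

Step 1: Key 'NHB' has length 3. Extended key: NHBNHBNHBNH
Step 2: Decrypt each position:
  Q(16) - N(13) = 3 = D
  L(11) - H(7) = 4 = E
  D(3) - B(1) = 2 = C
  B(1) - N(13) = 14 = O
  K(10) - H(7) = 3 = D
  F(5) - B(1) = 4 = E
  E(4) - N(13) = 17 = R
  V(21) - H(7) = 14 = O
  V(21) - B(1) = 20 = U
  A(0) - N(13) = 13 = N
  K(10) - H(7) = 3 = D
Plaintext: DECODEROUND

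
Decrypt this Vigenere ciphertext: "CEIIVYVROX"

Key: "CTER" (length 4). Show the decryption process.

Step 1: Key 'CTER' has length 4. Extended key: CTERCTERCT
Step 2: Decrypt each position:
  C(2) - C(2) = 0 = A
  E(4) - T(19) = 11 = L
  I(8) - E(4) = 4 = E
  I(8) - R(17) = 17 = R
  V(21) - C(2) = 19 = T
  Y(24) - T(19) = 5 = F
  V(21) - E(4) = 17 = R
  R(17) - R(17) = 0 = A
  O(14) - C(2) = 12 = M
  X(23) - T(19) = 4 = E
Plaintext: ALERTFRAME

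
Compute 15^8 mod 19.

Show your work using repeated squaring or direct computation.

Step 1: Compute 15^8 mod 19 step by step, reducing modulo 19 at each step.
  15^1 mod 19 = 15
  15^2 mod 19 = (15 * 15) mod 19 = 16
  15^3 mod 19 = (16 * 15) mod 19 = 12
  15^4 mod 19 = (12 * 15) mod 19 = 9
  15^5 mod 19 = (9 * 15) mod 19 = 2
  15^6 mod 19 = (2 * 15) mod 19 = 11
  15^7 mod 19 = (11 * 15) mod 19 = 13
  15^8 mod 19 = (13 * 15) mod 19 = 5
Step 2: Result = 5.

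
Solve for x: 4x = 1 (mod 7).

Step 1: We need x such that 4 * x = 1 (mod 7).
Step 2: Using the extended Euclidean algorithm or trial:
  4 * 2 = 8 = 1 * 7 + 1.
Step 3: Since 8 mod 7 = 1, the inverse is x = 2.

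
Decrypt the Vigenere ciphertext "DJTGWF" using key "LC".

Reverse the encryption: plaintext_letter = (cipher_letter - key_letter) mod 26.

Step 1: Extend key: LCLCLC
Step 2: Decrypt each letter (c - k) mod 26:
  D(3) - L(11) = (3-11) mod 26 = 18 = S
  J(9) - C(2) = (9-2) mod 26 = 7 = H
  T(19) - L(11) = (19-11) mod 26 = 8 = I
  G(6) - C(2) = (6-2) mod 26 = 4 = E
  W(22) - L(11) = (22-11) mod 26 = 11 = L
  F(5) - C(2) = (5-2) mod 26 = 3 = D
Plaintext: SHIELD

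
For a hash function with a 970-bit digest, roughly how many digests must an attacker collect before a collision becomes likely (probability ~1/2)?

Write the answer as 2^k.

Step 1: The birthday paradox gives collision probability ~50% after sqrt(2^n) = 2^(n/2) hashes.
Step 2: For 970-bit output: 2^(970/2) = 2^485.
Step 3: Approximately 2^485 hash computations needed.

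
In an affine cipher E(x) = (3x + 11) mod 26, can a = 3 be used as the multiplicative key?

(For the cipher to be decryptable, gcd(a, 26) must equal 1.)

Step 1: Compute gcd(3, 26).
Step 2: gcd(3, 26) = 1.
Since gcd = 1, 3 is coprime with 26, so it is a valid key.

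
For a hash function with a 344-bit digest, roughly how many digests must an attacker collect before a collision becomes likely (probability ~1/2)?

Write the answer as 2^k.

Step 1: The birthday paradox gives collision probability ~50% after sqrt(2^n) = 2^(n/2) hashes.
Step 2: For 344-bit output: 2^(344/2) = 2^172.
Step 3: Approximately 2^172 hash computations needed.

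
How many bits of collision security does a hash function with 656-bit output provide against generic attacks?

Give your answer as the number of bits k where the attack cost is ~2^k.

Step 1: The hash has a 656-bit output.
Step 2: Collision resistance means it should be infeasible to find any x != y with h(x) = h(y).
By the birthday bound, a generic collision search succeeds after about sqrt(2^656) = 2^(656/2) = 2^328 evaluations.
Step 3: Security level = 328 bits.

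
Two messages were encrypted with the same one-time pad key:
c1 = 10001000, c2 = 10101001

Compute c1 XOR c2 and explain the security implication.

Step 1: c1 XOR c2 = (m1 XOR k) XOR (m2 XOR k).
Step 2: By XOR associativity/commutativity: = m1 XOR m2 XOR k XOR k = m1 XOR m2.
Step 3: 10001000 XOR 10101001 = 00100001 = 33.
Step 4: The key cancels out! An attacker learns m1 XOR m2 = 33, revealing the relationship between plaintexts.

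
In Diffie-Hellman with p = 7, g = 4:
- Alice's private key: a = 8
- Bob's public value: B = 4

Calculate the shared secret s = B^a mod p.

Step 1: s = B^a mod p = 4^8 mod 7.
  4^1 mod 7 = 4
  4^2 mod 7 = (4 * 4) mod 7 = 2
  4^3 mod 7 = (2 * 4) mod 7 = 1
  4^4 mod 7 = (1 * 4) mod 7 = 4
  4^5 mod 7 = (4 * 4) mod 7 = 2
  4^6 mod 7 = (2 * 4) mod 7 = 1
  4^7 mod 7 = (1 * 4) mod 7 = 4
  4^8 mod 7 = (4 * 4) mod 7 = 2
Result: shared secret = 2.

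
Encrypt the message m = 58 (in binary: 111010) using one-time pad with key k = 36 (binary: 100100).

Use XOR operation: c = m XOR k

Step 1: Write out the XOR operation bit by bit:
  Message: 111010
  Key:     100100
  XOR:     011110
Step 2: Convert to decimal: 011110 = 30.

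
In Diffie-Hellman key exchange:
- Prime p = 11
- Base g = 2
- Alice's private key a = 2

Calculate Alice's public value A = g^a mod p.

Step 1: A = g^a mod p = 2^2 mod 11.
  2^1 mod 11 = 2
  2^2 mod 11 = (2 * 2) mod 11 = 4
Result: A = 4.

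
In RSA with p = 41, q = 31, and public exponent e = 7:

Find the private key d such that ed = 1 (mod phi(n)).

Step 1: n = 41 * 31 = 1271.
Step 2: phi(n) = 40 * 30 = 1200.
Step 3: Find d such that 7 * d = 1 (mod 1200).
Step 4: d = 7^(-1) mod 1200 = 343.
Verification: 7 * 343 = 2401 = 2 * 1200 + 1.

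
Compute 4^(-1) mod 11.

Step 1: We need x such that 4 * x = 1 (mod 11).
Step 2: Using the extended Euclidean algorithm or trial:
  4 * 3 = 12 = 1 * 11 + 1.
Step 3: Since 12 mod 11 = 1, the inverse is x = 3.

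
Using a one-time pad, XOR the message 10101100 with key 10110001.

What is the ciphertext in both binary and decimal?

Step 1: Write out the XOR operation bit by bit:
  Message: 10101100
  Key:     10110001
  XOR:     00011101
Step 2: Convert to decimal: 00011101 = 29.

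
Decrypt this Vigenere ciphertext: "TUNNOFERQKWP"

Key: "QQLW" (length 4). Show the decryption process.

Step 1: Key 'QQLW' has length 4. Extended key: QQLWQQLWQQLW
Step 2: Decrypt each position:
  T(19) - Q(16) = 3 = D
  U(20) - Q(16) = 4 = E
  N(13) - L(11) = 2 = C
  N(13) - W(22) = 17 = R
  O(14) - Q(16) = 24 = Y
  F(5) - Q(16) = 15 = P
  E(4) - L(11) = 19 = T
  R(17) - W(22) = 21 = V
  Q(16) - Q(16) = 0 = A
  K(10) - Q(16) = 20 = U
  W(22) - L(11) = 11 = L
  P(15) - W(22) = 19 = T
Plaintext: DECRYPTVAULT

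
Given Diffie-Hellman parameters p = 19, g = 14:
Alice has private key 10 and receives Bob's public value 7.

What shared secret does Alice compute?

Step 1: s = B^a mod p = 7^10 mod 19.
  7^1 mod 19 = 7
  7^2 mod 19 = (7 * 7) mod 19 = 11
  7^3 mod 19 = (11 * 7) mod 19 = 1
  7^4 mod 19 = (1 * 7) mod 19 = 7
  7^5 mod 19 = (7 * 7) mod 19 = 11
  7^6 mod 19 = (11 * 7) mod 19 = 1
  7^7 mod 19 = (1 * 7) mod 19 = 7
  7^8 mod 19 = (7 * 7) mod 19 = 11
  7^9 mod 19 = (11 * 7) mod 19 = 1
  7^10 mod 19 = (1 * 7) mod 19 = 7
Result: shared secret = 7.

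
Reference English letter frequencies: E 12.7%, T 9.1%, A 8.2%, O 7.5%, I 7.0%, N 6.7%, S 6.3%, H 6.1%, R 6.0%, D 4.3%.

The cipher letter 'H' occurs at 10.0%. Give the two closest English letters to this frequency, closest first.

Step 1: Observed frequency of 'H' is 10.0%.
Step 2: Compute distances to each reference frequency and sort:
  T (9.1%): difference = 0.9% <-- BEST
  A (8.2%): difference = 1.8% <-- RUNNER-UP
  O (7.5%): difference = 2.5%
  E (12.7%): difference = 2.7%
  I (7.0%): difference = 3.0%
Step 3: Most likely is 'T' (9.1%, diff 0.9%); second most likely is 'A' (8.2%, diff 1.8%).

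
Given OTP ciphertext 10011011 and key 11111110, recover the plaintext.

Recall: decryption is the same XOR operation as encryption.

Step 1: XOR ciphertext with key:
  Ciphertext: 10011011
  Key:        11111110
  XOR:        01100101
Step 2: Plaintext = 01100101 = 101 in decimal.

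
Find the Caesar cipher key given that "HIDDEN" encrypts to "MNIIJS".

Step 1: Compare first letters: H (position 7) -> M (position 12).
Step 2: Shift = (12 - 7) mod 26 = 5.
The shift value is 5.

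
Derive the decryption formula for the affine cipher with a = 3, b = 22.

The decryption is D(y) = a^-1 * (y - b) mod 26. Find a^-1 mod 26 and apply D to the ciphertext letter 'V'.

Step 1: Find a^-1, the modular inverse of 3 mod 26.
Step 2: We need 3 * a^-1 = 1 (mod 26).
Step 3: 3 * 9 = 27 = 1 * 26 + 1, so a^-1 = 9.
Step 4: D(y) = 9(y - 22) mod 26.
Step 5: Apply to 'V' (y = 21): D(21) = 9 * (21 - 22) mod 26 = 9 * -1 mod 26 = 17 -> 'R'.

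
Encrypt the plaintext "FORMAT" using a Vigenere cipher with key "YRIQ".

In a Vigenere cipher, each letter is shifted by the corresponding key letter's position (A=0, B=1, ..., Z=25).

Step 1: Repeat key to match plaintext length:
  Plaintext: FORMAT
  Key:       YRIQYR
Step 2: Encrypt each letter:
  F(5) + Y(24) = (5+24) mod 26 = 3 = D
  O(14) + R(17) = (14+17) mod 26 = 5 = F
  R(17) + I(8) = (17+8) mod 26 = 25 = Z
  M(12) + Q(16) = (12+16) mod 26 = 2 = C
  A(0) + Y(24) = (0+24) mod 26 = 24 = Y
  T(19) + R(17) = (19+17) mod 26 = 10 = K
Ciphertext: DFZCYK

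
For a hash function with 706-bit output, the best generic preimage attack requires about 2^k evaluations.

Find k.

Step 1: The hash has a 706-bit output.
Step 2: Preimage resistance means: given a digest h(x), it should be infeasible to find any input that hashes to it.
With a 706-bit output there are 2^706 possible digests, so a generic brute-force preimage search costs about 2^706 evaluations.
Step 3: Security level = 706 bits.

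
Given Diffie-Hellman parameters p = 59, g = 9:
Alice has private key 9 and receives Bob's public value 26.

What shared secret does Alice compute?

Step 1: s = B^a mod p = 26^9 mod 59.
  26^1 mod 59 = 26
  26^2 mod 59 = (26 * 26) mod 59 = 27
  26^3 mod 59 = (27 * 26) mod 59 = 53
  26^4 mod 59 = (53 * 26) mod 59 = 21
  26^5 mod 59 = (21 * 26) mod 59 = 15
  26^6 mod 59 = (15 * 26) mod 59 = 36
  26^7 mod 59 = (36 * 26) mod 59 = 51
  26^8 mod 59 = (51 * 26) mod 59 = 28
  26^9 mod 59 = (28 * 26) mod 59 = 20
Result: shared secret = 20.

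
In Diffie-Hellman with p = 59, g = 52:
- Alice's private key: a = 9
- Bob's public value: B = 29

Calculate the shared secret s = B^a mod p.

Step 1: s = B^a mod p = 29^9 mod 59.
  29^1 mod 59 = 29
  29^2 mod 59 = (29 * 29) mod 59 = 15
  29^3 mod 59 = (15 * 29) mod 59 = 22
  29^4 mod 59 = (22 * 29) mod 59 = 48
  29^5 mod 59 = (48 * 29) mod 59 = 35
  29^6 mod 59 = (35 * 29) mod 59 = 12
  29^7 mod 59 = (12 * 29) mod 59 = 53
  29^8 mod 59 = (53 * 29) mod 59 = 3
  29^9 mod 59 = (3 * 29) mod 59 = 28
Result: shared secret = 28.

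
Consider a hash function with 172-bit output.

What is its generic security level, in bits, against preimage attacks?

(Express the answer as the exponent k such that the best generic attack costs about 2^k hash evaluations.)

Step 1: The hash has a 172-bit output.
Step 2: Preimage resistance means: given a digest h(x), it should be infeasible to find any input that hashes to it.
With a 172-bit output there are 2^172 possible digests, so a generic brute-force preimage search costs about 2^172 evaluations.
Step 3: Security level = 172 bits.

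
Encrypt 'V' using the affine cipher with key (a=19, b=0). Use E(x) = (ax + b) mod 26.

Step 1: Convert 'V' to number: x = 21.
Step 2: E(21) = (19 * 21 + 0) mod 26 = 399 mod 26 = 9.
Step 3: Convert 9 back to letter: J.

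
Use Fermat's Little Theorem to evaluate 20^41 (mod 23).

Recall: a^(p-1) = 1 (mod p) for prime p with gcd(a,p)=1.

Step 1: Since 23 is prime, by Fermat's Little Theorem: 20^22 = 1 (mod 23).
Step 2: Reduce exponent: 41 mod 22 = 19.
Step 3: So 20^41 = 20^19 (mod 23).
Step 4: 20^19 mod 23 = 17.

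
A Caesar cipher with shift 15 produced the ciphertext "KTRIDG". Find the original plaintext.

Step 1: Reverse the shift by subtracting 15 from each letter position.
  K (position 10) -> position (10-15) mod 26 = 21 -> V
  T (position 19) -> position (19-15) mod 26 = 4 -> E
  R (position 17) -> position (17-15) mod 26 = 2 -> C
  I (position 8) -> position (8-15) mod 26 = 19 -> T
  D (position 3) -> position (3-15) mod 26 = 14 -> O
  G (position 6) -> position (6-15) mod 26 = 17 -> R
Decrypted message: VECTOR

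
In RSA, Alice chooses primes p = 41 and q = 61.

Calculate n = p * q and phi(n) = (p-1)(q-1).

Step 1: n = p * q = 41 * 61 = 2501.
Step 2: phi(n) = (p-1)(q-1) = 40 * 60 = 2400.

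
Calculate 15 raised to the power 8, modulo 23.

Step 1: Compute 15^8 mod 23 step by step, reducing modulo 23 at each step.
  15^1 mod 23 = 15
  15^2 mod 23 = (15 * 15) mod 23 = 18
  15^3 mod 23 = (18 * 15) mod 23 = 17
  15^4 mod 23 = (17 * 15) mod 23 = 2
  15^5 mod 23 = (2 * 15) mod 23 = 7
  15^6 mod 23 = (7 * 15) mod 23 = 13
  15^7 mod 23 = (13 * 15) mod 23 = 11
  15^8 mod 23 = (11 * 15) mod 23 = 4
Step 2: Result = 4.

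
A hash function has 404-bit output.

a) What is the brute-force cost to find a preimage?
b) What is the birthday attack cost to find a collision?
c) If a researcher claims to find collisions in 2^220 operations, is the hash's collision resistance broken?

Step 1: Preimage resistance requires brute-force of 2^404 operations.
Step 2: Collision resistance (birthday bound) = 2^(404/2) = 2^202.
Step 3: The claimed attack costs 2^220 operations.
Step 4: Since 2^220 >= 2^202, the claimed attack is no faster than the generic birthday attack, so this does not break collision resistance.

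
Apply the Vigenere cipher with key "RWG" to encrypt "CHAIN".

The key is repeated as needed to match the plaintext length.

Step 1: Repeat key to match plaintext length:
  Plaintext: CHAIN
  Key:       RWGRW
Step 2: Encrypt each letter:
  C(2) + R(17) = (2+17) mod 26 = 19 = T
  H(7) + W(22) = (7+22) mod 26 = 3 = D
  A(0) + G(6) = (0+6) mod 26 = 6 = G
  I(8) + R(17) = (8+17) mod 26 = 25 = Z
  N(13) + W(22) = (13+22) mod 26 = 9 = J
Ciphertext: TDGZJ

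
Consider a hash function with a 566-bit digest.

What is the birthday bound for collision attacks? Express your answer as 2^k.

Step 1: The birthday paradox gives collision probability ~50% after sqrt(2^n) = 2^(n/2) hashes.
Step 2: For 566-bit output: 2^(566/2) = 2^283.
Step 3: Approximately 2^283 hash computations needed.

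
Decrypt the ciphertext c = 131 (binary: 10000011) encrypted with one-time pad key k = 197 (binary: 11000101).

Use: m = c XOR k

Step 1: XOR ciphertext with key:
  Ciphertext: 10000011
  Key:        11000101
  XOR:        01000110
Step 2: Plaintext = 01000110 = 70 in decimal.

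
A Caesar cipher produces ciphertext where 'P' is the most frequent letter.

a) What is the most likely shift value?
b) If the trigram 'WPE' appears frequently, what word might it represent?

Step 1: In English, 'E' is the most frequent letter (12.7%).
Step 2: The most frequent ciphertext letter is 'P' (position 15).
Step 3: Shift = (15 - 4) mod 26 = 11.
Step 4: Decrypt 'WPE' by shifting back 11:
  W -> L
  P -> E
  E -> T
Step 5: 'WPE' decrypts to 'LET'.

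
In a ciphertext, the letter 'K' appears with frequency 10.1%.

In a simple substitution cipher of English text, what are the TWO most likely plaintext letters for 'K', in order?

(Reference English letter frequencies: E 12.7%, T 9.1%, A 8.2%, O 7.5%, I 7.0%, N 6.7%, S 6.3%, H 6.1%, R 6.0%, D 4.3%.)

Step 1: Observed frequency of 'K' is 10.1%.
Step 2: Compute distances to each reference frequency and sort:
  T (9.1%): difference = 1.0% <-- BEST
  A (8.2%): difference = 1.9% <-- RUNNER-UP
  E (12.7%): difference = 2.6%
  O (7.5%): difference = 2.6%
  I (7.0%): difference = 3.1%
Step 3: Most likely is 'T' (9.1%, diff 1.0%); second most likely is 'A' (8.2%, diff 1.9%).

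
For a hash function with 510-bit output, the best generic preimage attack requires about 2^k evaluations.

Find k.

Step 1: The hash has a 510-bit output.
Step 2: Preimage resistance means: given a digest h(x), it should be infeasible to find any input that hashes to it.
With a 510-bit output there are 2^510 possible digests, so a generic brute-force preimage search costs about 2^510 evaluations.
Step 3: Security level = 510 bits.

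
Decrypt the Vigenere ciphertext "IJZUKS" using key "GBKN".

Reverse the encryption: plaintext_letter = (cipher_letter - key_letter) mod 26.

Step 1: Extend key: GBKNGB
Step 2: Decrypt each letter (c - k) mod 26:
  I(8) - G(6) = (8-6) mod 26 = 2 = C
  J(9) - B(1) = (9-1) mod 26 = 8 = I
  Z(25) - K(10) = (25-10) mod 26 = 15 = P
  U(20) - N(13) = (20-13) mod 26 = 7 = H
  K(10) - G(6) = (10-6) mod 26 = 4 = E
  S(18) - B(1) = (18-1) mod 26 = 17 = R
Plaintext: CIPHER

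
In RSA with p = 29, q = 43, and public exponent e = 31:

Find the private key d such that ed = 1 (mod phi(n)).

Step 1: n = 29 * 43 = 1247.
Step 2: phi(n) = 28 * 42 = 1176.
Step 3: Find d such that 31 * d = 1 (mod 1176).
Step 4: d = 31^(-1) mod 1176 = 607.
Verification: 31 * 607 = 18817 = 16 * 1176 + 1.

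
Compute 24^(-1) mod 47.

Step 1: We need x such that 24 * x = 1 (mod 47).
Step 2: Using the extended Euclidean algorithm or trial:
  24 * 2 = 48 = 1 * 47 + 1.
Step 3: Since 48 mod 47 = 1, the inverse is x = 2.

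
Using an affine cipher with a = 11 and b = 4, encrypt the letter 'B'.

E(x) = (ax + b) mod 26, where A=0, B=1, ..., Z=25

Step 1: Convert 'B' to number: x = 1.
Step 2: E(1) = (11 * 1 + 4) mod 26 = 15 mod 26 = 15.
Step 3: Convert 15 back to letter: P.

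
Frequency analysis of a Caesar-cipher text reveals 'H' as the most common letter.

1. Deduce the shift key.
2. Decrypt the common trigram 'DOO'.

Step 1: In English, 'E' is the most frequent letter (12.7%).
Step 2: The most frequent ciphertext letter is 'H' (position 7).
Step 3: Shift = (7 - 4) mod 26 = 3.
Step 4: Decrypt 'DOO' by shifting back 3:
  D -> A
  O -> L
  O -> L
Step 5: 'DOO' decrypts to 'ALL'.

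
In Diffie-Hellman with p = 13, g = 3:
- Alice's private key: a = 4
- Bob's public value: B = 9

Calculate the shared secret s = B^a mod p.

Step 1: s = B^a mod p = 9^4 mod 13.
  9^1 mod 13 = 9
  9^2 mod 13 = (9 * 9) mod 13 = 3
  9^3 mod 13 = (3 * 9) mod 13 = 1
  9^4 mod 13 = (1 * 9) mod 13 = 9
Result: shared secret = 9.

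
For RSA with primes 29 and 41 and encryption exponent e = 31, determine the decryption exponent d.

Step 1: n = 29 * 41 = 1189.
Step 2: phi(n) = 28 * 40 = 1120.
Step 3: Find d such that 31 * d = 1 (mod 1120).
Step 4: d = 31^(-1) mod 1120 = 831.
Verification: 31 * 831 = 25761 = 23 * 1120 + 1.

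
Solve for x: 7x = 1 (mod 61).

Step 1: We need x such that 7 * x = 1 (mod 61).
Step 2: Using the extended Euclidean algorithm or trial:
  7 * 35 = 245 = 4 * 61 + 1.
Step 3: Since 245 mod 61 = 1, the inverse is x = 35.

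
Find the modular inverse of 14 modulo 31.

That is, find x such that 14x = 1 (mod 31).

Step 1: We need x such that 14 * x = 1 (mod 31).
Step 2: Using the extended Euclidean algorithm or trial:
  14 * 20 = 280 = 9 * 31 + 1.
Step 3: Since 280 mod 31 = 1, the inverse is x = 20.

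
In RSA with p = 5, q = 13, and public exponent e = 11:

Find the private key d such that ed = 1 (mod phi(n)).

Step 1: n = 5 * 13 = 65.
Step 2: phi(n) = 4 * 12 = 48.
Step 3: Find d such that 11 * d = 1 (mod 48).
Step 4: d = 11^(-1) mod 48 = 35.
Verification: 11 * 35 = 385 = 8 * 48 + 1.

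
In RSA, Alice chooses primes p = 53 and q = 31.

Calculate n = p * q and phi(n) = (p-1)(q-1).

Step 1: n = p * q = 53 * 31 = 1643.
Step 2: phi(n) = (p-1)(q-1) = 52 * 30 = 1560.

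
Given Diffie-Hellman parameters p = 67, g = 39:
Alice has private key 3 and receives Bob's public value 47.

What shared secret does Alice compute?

Step 1: s = B^a mod p = 47^3 mod 67.
  47^1 mod 67 = 47
  47^2 mod 67 = (47 * 47) mod 67 = 65
  47^3 mod 67 = (65 * 47) mod 67 = 40
Result: shared secret = 40.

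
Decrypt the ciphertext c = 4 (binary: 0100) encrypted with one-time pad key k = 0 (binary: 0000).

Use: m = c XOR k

Step 1: XOR ciphertext with key:
  Ciphertext: 0100
  Key:        0000
  XOR:        0100
Step 2: Plaintext = 0100 = 4 in decimal.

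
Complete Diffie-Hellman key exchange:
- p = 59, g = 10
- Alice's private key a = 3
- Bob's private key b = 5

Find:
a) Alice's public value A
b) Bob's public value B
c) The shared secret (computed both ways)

Step 1: A = g^a mod p = 10^3 mod 59 = 56.
Step 2: B = g^b mod p = 10^5 mod 59 = 54.
Step 3: Alice computes s = B^a mod p = 54^3 mod 59 = 52.
Step 4: Bob computes s = A^b mod p = 56^5 mod 59 = 52.
Both sides agree: shared secret = 52.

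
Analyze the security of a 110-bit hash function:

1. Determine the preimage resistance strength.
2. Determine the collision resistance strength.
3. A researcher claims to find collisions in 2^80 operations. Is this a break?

Step 1: Preimage resistance requires brute-force of 2^110 operations.
Step 2: Collision resistance (birthday bound) = 2^(110/2) = 2^55.
Step 3: The claimed attack costs 2^80 operations.
Step 4: Since 2^80 >= 2^55, the claimed attack is no faster than the generic birthday attack, so this does not break collision resistance.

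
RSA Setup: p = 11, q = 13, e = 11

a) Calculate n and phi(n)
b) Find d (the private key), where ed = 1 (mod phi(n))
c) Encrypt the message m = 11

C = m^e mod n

Step 1: n = 11 * 13 = 143.
Step 2: phi(n) = (11-1)(13-1) = 10 * 12 = 120.
Step 3: Find d = 11^(-1) mod 120 = 11.
  Verify: 11 * 11 = 121 = 1 (mod 120).
Step 4: C = 11^11 mod 143 = 110.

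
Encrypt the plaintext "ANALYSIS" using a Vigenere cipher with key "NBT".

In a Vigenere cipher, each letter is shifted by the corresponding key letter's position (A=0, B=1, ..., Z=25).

Step 1: Repeat key to match plaintext length:
  Plaintext: ANALYSIS
  Key:       NBTNBTNB
Step 2: Encrypt each letter:
  A(0) + N(13) = (0+13) mod 26 = 13 = N
  N(13) + B(1) = (13+1) mod 26 = 14 = O
  A(0) + T(19) = (0+19) mod 26 = 19 = T
  L(11) + N(13) = (11+13) mod 26 = 24 = Y
  Y(24) + B(1) = (24+1) mod 26 = 25 = Z
  S(18) + T(19) = (18+19) mod 26 = 11 = L
  I(8) + N(13) = (8+13) mod 26 = 21 = V
  S(18) + B(1) = (18+1) mod 26 = 19 = T
Ciphertext: NOTYZLVT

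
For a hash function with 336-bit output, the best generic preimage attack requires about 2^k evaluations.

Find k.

Step 1: The hash has a 336-bit output.
Step 2: Preimage resistance means: given a digest h(x), it should be infeasible to find any input that hashes to it.
With a 336-bit output there are 2^336 possible digests, so a generic brute-force preimage search costs about 2^336 evaluations.
Step 3: Security level = 336 bits.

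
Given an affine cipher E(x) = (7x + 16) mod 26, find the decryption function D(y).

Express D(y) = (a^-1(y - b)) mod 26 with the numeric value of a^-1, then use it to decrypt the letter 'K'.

Step 1: Find a^-1, the modular inverse of 7 mod 26.
Step 2: We need 7 * a^-1 = 1 (mod 26).
Step 3: 7 * 15 = 105 = 4 * 26 + 1, so a^-1 = 15.
Step 4: D(y) = 15(y - 16) mod 26.
Step 5: Apply to 'K' (y = 10): D(10) = 15 * (10 - 16) mod 26 = 15 * -6 mod 26 = 14 -> 'O'.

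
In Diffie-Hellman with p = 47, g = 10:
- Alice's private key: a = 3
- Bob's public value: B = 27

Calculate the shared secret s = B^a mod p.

Step 1: s = B^a mod p = 27^3 mod 47.
  27^1 mod 47 = 27
  27^2 mod 47 = (27 * 27) mod 47 = 24
  27^3 mod 47 = (24 * 27) mod 47 = 37
Result: shared secret = 37.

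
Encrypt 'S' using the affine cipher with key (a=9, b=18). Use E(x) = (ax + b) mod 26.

Step 1: Convert 'S' to number: x = 18.
Step 2: E(18) = (9 * 18 + 18) mod 26 = 180 mod 26 = 24.
Step 3: Convert 24 back to letter: Y.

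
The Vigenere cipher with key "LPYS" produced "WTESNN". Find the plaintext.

Step 1: Extend key: LPYSLP
Step 2: Decrypt each letter (c - k) mod 26:
  W(22) - L(11) = (22-11) mod 26 = 11 = L
  T(19) - P(15) = (19-15) mod 26 = 4 = E
  E(4) - Y(24) = (4-24) mod 26 = 6 = G
  S(18) - S(18) = (18-18) mod 26 = 0 = A
  N(13) - L(11) = (13-11) mod 26 = 2 = C
  N(13) - P(15) = (13-15) mod 26 = 24 = Y
Plaintext: LEGACY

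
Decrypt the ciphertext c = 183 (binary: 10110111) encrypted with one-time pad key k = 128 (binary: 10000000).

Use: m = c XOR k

Step 1: XOR ciphertext with key:
  Ciphertext: 10110111
  Key:        10000000
  XOR:        00110111
Step 2: Plaintext = 00110111 = 55 in decimal.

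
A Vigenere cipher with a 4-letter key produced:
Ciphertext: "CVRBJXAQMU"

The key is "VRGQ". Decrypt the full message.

Step 1: Key 'VRGQ' has length 4. Extended key: VRGQVRGQVR
Step 2: Decrypt each position:
  C(2) - V(21) = 7 = H
  V(21) - R(17) = 4 = E
  R(17) - G(6) = 11 = L
  B(1) - Q(16) = 11 = L
  J(9) - V(21) = 14 = O
  X(23) - R(17) = 6 = G
  A(0) - G(6) = 20 = U
  Q(16) - Q(16) = 0 = A
  M(12) - V(21) = 17 = R
  U(20) - R(17) = 3 = D
Plaintext: HELLOGUARD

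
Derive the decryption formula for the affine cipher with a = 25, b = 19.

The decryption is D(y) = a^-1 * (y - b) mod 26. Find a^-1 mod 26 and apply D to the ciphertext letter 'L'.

Step 1: Find a^-1, the modular inverse of 25 mod 26.
Step 2: We need 25 * a^-1 = 1 (mod 26).
Step 3: 25 * 25 = 625 = 24 * 26 + 1, so a^-1 = 25.
Step 4: D(y) = 25(y - 19) mod 26.
Step 5: Apply to 'L' (y = 11): D(11) = 25 * (11 - 19) mod 26 = 25 * -8 mod 26 = 8 -> 'I'.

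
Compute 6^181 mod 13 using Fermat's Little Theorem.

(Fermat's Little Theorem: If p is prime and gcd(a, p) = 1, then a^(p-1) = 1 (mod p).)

Step 1: Since 13 is prime, by Fermat's Little Theorem: 6^12 = 1 (mod 13).
Step 2: Reduce exponent: 181 mod 12 = 1.
Step 3: So 6^181 = 6^1 (mod 13).
Step 4: 6^1 mod 13 = 6.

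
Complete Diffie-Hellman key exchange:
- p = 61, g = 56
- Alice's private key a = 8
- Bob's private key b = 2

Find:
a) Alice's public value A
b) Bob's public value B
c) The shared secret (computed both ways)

Step 1: A = g^a mod p = 56^8 mod 61 = 42.
Step 2: B = g^b mod p = 56^2 mod 61 = 25.
Step 3: Alice computes s = B^a mod p = 25^8 mod 61 = 56.
Step 4: Bob computes s = A^b mod p = 42^2 mod 61 = 56.
Both sides agree: shared secret = 56.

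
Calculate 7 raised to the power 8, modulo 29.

Step 1: Compute 7^8 mod 29 step by step, reducing modulo 29 at each step.
  7^1 mod 29 = 7
  7^2 mod 29 = (7 * 7) mod 29 = 20
  7^3 mod 29 = (20 * 7) mod 29 = 24
  7^4 mod 29 = (24 * 7) mod 29 = 23
  7^5 mod 29 = (23 * 7) mod 29 = 16
  7^6 mod 29 = (16 * 7) mod 29 = 25
  7^7 mod 29 = (25 * 7) mod 29 = 1
  7^8 mod 29 = (1 * 7) mod 29 = 7
Step 2: Result = 7.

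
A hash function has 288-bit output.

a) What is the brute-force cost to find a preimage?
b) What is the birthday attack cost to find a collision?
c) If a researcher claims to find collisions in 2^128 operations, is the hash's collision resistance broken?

Step 1: Preimage resistance requires brute-force of 2^288 operations.
Step 2: Collision resistance (birthday bound) = 2^(288/2) = 2^144.
Step 3: The claimed attack costs 2^128 operations.
Step 4: Since 2^128 < 2^144, the claimed attack beats the generic birthday bound, so collision resistance is broken.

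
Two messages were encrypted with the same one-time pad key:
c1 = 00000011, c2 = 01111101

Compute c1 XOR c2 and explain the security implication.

Step 1: c1 XOR c2 = (m1 XOR k) XOR (m2 XOR k).
Step 2: By XOR associativity/commutativity: = m1 XOR m2 XOR k XOR k = m1 XOR m2.
Step 3: 00000011 XOR 01111101 = 01111110 = 126.
Step 4: The key cancels out! An attacker learns m1 XOR m2 = 126, revealing the relationship between plaintexts.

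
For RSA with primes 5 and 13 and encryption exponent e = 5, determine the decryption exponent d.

Step 1: n = 5 * 13 = 65.
Step 2: phi(n) = 4 * 12 = 48.
Step 3: Find d such that 5 * d = 1 (mod 48).
Step 4: d = 5^(-1) mod 48 = 29.
Verification: 5 * 29 = 145 = 3 * 48 + 1.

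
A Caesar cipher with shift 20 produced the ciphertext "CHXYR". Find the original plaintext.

Step 1: Reverse the shift by subtracting 20 from each letter position.
  C (position 2) -> position (2-20) mod 26 = 8 -> I
  H (position 7) -> position (7-20) mod 26 = 13 -> N
  X (position 23) -> position (23-20) mod 26 = 3 -> D
  Y (position 24) -> position (24-20) mod 26 = 4 -> E
  R (position 17) -> position (17-20) mod 26 = 23 -> X
Decrypted message: INDEX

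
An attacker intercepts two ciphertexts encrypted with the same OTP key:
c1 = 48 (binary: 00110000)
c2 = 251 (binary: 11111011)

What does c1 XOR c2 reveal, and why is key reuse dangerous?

Step 1: c1 XOR c2 = (m1 XOR k) XOR (m2 XOR k).
Step 2: By XOR associativity/commutativity: = m1 XOR m2 XOR k XOR k = m1 XOR m2.
Step 3: 00110000 XOR 11111011 = 11001011 = 203.
Step 4: The key cancels out! An attacker learns m1 XOR m2 = 203, revealing the relationship between plaintexts.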